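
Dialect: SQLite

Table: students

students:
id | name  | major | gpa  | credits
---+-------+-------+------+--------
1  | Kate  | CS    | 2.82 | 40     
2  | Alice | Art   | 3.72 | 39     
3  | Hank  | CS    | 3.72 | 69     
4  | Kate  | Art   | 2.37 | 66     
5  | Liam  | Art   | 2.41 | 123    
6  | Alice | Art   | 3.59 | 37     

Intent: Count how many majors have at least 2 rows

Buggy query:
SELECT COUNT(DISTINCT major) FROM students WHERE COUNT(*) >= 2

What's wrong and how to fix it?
Bug: COUNT(*) cannot appear in WHERE; the per-group count doesn't exist yet

Fix: Group first with HAVING COUNT(*) >= 2, then COUNT the resulting groups

Corrected query:
SELECT COUNT(*) FROM (SELECT major FROM students GROUP BY major HAVING COUNT(*) >= 2)

Result:
COUNT(*)
--------
2       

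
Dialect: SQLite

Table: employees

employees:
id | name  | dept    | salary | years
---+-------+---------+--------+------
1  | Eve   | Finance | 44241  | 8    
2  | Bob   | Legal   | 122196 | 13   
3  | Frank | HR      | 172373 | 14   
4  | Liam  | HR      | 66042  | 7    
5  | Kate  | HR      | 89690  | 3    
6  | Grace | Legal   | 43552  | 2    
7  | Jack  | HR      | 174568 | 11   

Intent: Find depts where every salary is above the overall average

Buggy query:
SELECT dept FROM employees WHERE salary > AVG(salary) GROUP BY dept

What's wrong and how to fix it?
Bug: WHERE evaluates per row before aggregation, so AVG() is unavailable

Fix: Compute the overall average in a scalar subquery and compare each group's MIN against it in HAVING

Corrected query:
SELECT dept FROM employees GROUP BY dept HAVING MIN(salary) > (SELECT AVG(salary) FROM employees)

Result:
(no rows)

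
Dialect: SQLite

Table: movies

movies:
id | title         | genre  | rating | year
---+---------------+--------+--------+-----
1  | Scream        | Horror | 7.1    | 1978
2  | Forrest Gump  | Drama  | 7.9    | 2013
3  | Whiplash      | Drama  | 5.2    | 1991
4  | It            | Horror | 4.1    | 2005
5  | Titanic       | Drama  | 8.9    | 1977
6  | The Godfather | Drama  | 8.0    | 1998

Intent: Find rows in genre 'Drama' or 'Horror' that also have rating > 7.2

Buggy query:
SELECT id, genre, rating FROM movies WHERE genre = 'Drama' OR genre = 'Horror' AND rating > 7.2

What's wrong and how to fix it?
Bug: AND binds tighter than OR, so this parses as genre = 'Drama' OR (genre = 'Horror' AND rating > 7.2)

Fix: Add parentheses around the OR so the AND applies to both alternatives

Corrected query:
SELECT id, genre, rating FROM movies WHERE (genre = 'Drama' OR genre = 'Horror') AND rating > 7.2

Result:
id | genre | rating
---+-------+-------
2  | Drama | 7.9   
5  | Drama | 8.9   
6  | Drama | 8     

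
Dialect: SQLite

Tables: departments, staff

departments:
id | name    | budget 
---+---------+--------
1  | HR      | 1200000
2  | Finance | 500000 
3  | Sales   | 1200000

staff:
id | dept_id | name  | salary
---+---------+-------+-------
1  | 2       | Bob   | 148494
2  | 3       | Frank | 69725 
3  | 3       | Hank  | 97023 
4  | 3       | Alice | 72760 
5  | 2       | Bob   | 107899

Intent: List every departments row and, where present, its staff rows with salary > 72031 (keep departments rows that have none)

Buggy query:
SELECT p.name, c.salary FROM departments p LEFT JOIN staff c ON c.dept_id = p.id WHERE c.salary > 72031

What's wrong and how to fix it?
Bug: A WHERE condition on the right-hand table after LEFT JOIN drops unmatched parents

Fix: Put 'c.salary > 72031' in the JOIN's ON clause instead of WHERE

Corrected query:
SELECT p.name, c.salary FROM departments p LEFT JOIN staff c ON c.dept_id = p.id AND c.salary > 72031

Result:
name    | salary
--------+-------
HR      | NULL  
Finance | 107899
Finance | 148494
Sales   | 72760 
Sales   | 97023 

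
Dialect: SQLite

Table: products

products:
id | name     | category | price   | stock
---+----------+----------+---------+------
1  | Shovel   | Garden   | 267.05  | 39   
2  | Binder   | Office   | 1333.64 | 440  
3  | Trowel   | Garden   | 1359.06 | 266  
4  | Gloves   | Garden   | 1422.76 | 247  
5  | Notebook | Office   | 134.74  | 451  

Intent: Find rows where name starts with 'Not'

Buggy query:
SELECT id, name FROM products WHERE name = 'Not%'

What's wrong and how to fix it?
Bug: Wildcards only work with LIKE; '=' treats '%' as a literal character

Fix: Replace '=' with LIKE so 'Not%' is treated as a pattern

Corrected query:
SELECT id, name FROM products WHERE name LIKE 'Not%'

Result:
id | name    
---+---------
5  | Notebook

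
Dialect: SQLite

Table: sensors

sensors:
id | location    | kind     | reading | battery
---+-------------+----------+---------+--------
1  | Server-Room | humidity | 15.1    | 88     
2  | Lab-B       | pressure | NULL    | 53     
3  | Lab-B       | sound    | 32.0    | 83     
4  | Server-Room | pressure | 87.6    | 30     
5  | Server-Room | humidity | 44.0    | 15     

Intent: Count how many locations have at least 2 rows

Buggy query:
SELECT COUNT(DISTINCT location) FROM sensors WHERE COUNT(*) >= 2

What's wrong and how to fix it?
Bug: COUNT(*) cannot appear in WHERE; the per-group count doesn't exist yet

Fix: Group first with HAVING COUNT(*) >= 2, then COUNT the resulting groups

Corrected query:
SELECT COUNT(*) FROM (SELECT location FROM sensors GROUP BY location HAVING COUNT(*) >= 2)

Result:
COUNT(*)
--------
2       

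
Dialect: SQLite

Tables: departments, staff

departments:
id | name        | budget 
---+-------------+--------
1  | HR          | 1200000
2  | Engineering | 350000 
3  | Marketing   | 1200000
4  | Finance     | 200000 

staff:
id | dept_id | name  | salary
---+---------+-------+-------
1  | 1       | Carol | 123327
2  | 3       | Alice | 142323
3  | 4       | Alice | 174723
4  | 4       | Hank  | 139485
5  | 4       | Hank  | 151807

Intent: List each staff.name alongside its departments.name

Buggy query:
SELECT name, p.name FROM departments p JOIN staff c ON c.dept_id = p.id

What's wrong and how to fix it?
Bug: Both tables have a 'name' column; the unqualified reference is ambiguous

Fix: Prefix ambiguous columns with the table alias

Corrected query:
SELECT c.name, p.name FROM departments p JOIN staff c ON c.dept_id = p.id

Result:
name  | name     
------+----------
Carol | HR       
Alice | Marketing
Alice | Finance  
Hank  | Finance  
Hank  | Finance  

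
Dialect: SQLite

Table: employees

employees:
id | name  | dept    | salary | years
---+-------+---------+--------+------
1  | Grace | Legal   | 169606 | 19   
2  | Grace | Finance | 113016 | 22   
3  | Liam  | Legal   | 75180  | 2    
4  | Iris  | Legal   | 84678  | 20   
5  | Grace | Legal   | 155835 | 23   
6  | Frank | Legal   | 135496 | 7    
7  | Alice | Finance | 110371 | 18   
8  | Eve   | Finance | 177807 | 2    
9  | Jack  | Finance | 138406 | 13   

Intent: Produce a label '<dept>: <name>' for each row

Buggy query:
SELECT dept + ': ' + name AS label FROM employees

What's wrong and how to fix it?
Bug: '+' is numeric addition; on text columns SQLite converts them to 0 instead of concatenating

Fix: Use the || operator for string concatenation

Corrected query:
SELECT dept || ': ' || name AS label FROM employees

Result:
label         
--------------
Legal: Grace  
Finance: Grace
Legal: Liam   
Legal: Iris   
Legal: Grace  
Legal: Frank  
Finance: Alice
Finance: Eve  
Finance: Jack 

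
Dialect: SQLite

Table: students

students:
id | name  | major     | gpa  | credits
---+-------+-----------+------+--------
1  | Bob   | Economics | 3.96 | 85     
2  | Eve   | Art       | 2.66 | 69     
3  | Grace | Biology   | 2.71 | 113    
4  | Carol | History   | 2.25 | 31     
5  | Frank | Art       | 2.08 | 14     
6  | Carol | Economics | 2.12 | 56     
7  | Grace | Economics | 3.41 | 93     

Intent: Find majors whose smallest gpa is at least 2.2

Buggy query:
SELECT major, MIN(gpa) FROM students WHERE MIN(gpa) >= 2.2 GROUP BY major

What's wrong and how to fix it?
Bug: Aggregates like MIN are computed per group after WHERE runs

Fix: Use HAVING for the per-group MIN condition

Corrected query:
SELECT major, MIN(gpa) FROM students GROUP BY major HAVING MIN(gpa) >= 2.2

Result:
major   | MIN(gpa)
--------+---------
Biology | 2.71    
History | 2.25    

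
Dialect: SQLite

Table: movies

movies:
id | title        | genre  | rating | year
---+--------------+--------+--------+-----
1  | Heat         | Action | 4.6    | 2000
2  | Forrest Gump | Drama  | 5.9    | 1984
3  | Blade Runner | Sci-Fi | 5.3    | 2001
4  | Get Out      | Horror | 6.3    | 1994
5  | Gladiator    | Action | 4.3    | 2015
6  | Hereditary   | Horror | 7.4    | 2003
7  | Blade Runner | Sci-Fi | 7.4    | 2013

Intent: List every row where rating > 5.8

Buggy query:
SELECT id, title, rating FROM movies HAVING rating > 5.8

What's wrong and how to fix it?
Bug: This is a non-aggregate query (no GROUP BY, no aggregates), so in SQLite the HAVING clause is invalid here; a row-level condition belongs in WHERE

Fix: Replace HAVING with WHERE since the condition applies to individual rows

Corrected query:
SELECT id, title, rating FROM movies WHERE rating > 5.8

Result:
id | title        | rating
---+--------------+-------
2  | Forrest Gump | 5.9   
4  | Get Out      | 6.3   
6  | Hereditary   | 7.4   
7  | Blade Runner | 7.4   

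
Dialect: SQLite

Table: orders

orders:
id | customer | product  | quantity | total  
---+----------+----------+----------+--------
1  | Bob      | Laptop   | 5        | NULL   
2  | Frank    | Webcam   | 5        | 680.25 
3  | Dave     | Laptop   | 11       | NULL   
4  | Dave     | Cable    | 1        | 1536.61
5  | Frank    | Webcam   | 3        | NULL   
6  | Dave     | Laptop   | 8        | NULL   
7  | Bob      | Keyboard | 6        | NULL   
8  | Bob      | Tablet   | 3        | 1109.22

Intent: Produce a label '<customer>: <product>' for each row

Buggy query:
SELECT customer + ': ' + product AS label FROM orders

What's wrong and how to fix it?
Bug: SQLite uses || for string concatenation; + coerces text to numbers (yielding 0)

Fix: Use the || operator for string concatenation

Corrected query:
SELECT customer || ': ' || product AS label FROM orders

Result:
label        
-------------
Bob: Laptop  
Frank: Webcam
Dave: Laptop 
Dave: Cable  
Frank: Webcam
Dave: Laptop 
Bob: Keyboard
Bob: Tablet  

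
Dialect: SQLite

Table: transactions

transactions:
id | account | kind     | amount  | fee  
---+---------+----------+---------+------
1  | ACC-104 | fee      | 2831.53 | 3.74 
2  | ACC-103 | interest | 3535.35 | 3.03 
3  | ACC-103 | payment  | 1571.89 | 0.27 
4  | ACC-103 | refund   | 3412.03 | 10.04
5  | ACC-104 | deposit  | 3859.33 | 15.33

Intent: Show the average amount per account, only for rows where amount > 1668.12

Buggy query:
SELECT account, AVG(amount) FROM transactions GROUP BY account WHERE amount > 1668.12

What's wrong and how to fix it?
Bug: Row-level WHERE must come before GROUP BY in the clause order

Fix: Place WHERE between FROM and GROUP BY

Corrected query:
SELECT account, AVG(amount) FROM transactions WHERE amount > 1668.12 GROUP BY account

Result:
account | AVG(amount)
--------+------------
ACC-103 | 3473.69    
ACC-104 | 3345.43    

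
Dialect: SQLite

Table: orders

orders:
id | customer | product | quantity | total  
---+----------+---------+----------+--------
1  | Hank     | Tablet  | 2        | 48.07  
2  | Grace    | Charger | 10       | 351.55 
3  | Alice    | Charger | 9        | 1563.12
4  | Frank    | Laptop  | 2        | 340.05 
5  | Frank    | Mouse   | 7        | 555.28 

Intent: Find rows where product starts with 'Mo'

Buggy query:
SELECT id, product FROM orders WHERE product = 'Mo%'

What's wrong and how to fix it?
Bug: Wildcards only work with LIKE; '=' treats '%' as a literal character

Fix: Replace '=' with LIKE so 'Mo%' is treated as a pattern

Corrected query:
SELECT id, product FROM orders WHERE product LIKE 'Mo%'

Result:
id | product
---+--------
5  | Mouse  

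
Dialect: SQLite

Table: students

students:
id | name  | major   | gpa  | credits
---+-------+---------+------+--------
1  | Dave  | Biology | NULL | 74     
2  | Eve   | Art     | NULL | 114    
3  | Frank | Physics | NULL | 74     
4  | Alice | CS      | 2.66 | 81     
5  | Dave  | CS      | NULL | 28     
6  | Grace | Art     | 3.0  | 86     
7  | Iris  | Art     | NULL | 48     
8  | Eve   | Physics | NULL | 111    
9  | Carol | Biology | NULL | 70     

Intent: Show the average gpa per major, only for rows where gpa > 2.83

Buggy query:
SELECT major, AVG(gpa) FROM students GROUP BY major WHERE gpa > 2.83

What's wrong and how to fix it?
Bug: WHERE cannot follow GROUP BY

Fix: Move the WHERE clause before GROUP BY

Corrected query:
SELECT major, AVG(gpa) FROM students WHERE gpa > 2.83 GROUP BY major

Result:
major | AVG(gpa)
------+---------
Art   | 3       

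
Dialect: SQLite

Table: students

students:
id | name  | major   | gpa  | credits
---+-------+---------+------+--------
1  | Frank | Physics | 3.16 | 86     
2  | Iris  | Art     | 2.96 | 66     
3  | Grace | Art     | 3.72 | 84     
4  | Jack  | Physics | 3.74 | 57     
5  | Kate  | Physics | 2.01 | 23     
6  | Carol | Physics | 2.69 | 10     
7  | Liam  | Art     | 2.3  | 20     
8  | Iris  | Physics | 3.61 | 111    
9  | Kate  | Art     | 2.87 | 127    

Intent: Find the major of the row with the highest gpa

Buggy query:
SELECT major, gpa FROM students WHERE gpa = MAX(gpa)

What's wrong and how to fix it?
Bug: WHERE is evaluated per row; an aggregate over the whole table isn't defined there

Fix: Wrap MAX in a scalar subquery so WHERE compares against a single value

Corrected query:
SELECT major, gpa FROM students WHERE gpa = (SELECT MAX(gpa) FROM students)

Result:
major   | gpa 
--------+-----
Physics | 3.74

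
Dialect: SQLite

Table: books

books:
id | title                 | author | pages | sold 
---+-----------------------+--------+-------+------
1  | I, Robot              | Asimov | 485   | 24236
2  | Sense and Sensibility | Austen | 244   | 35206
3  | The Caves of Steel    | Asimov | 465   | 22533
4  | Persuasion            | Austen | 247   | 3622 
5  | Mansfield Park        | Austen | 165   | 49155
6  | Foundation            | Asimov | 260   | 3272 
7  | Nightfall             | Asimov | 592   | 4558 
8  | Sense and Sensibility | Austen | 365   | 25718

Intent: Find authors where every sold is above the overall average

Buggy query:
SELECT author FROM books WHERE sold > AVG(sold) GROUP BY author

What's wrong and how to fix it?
Bug: AVG() is an aggregate; it can't sit directly in WHERE

Fix: Use a subquery for AVG and a HAVING MIN(...) filter so the condition holds for every row in the group

Corrected query:
SELECT author FROM books GROUP BY author HAVING MIN(sold) > (SELECT AVG(sold) FROM books)

Result:
(no rows)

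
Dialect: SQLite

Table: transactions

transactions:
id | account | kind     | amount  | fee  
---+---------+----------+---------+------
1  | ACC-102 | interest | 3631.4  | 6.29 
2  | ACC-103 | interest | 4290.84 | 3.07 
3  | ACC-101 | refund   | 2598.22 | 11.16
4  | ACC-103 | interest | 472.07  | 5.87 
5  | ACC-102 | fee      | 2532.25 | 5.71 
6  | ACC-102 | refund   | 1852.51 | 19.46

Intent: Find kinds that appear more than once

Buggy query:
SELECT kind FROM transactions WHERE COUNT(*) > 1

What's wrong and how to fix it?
Bug: COUNT(*) is an aggregate and cannot be used in WHERE

Fix: Group first, then use HAVING for the count condition

Corrected query:
SELECT kind FROM transactions GROUP BY kind HAVING COUNT(*) > 1

Result:
kind    
--------
interest
refund  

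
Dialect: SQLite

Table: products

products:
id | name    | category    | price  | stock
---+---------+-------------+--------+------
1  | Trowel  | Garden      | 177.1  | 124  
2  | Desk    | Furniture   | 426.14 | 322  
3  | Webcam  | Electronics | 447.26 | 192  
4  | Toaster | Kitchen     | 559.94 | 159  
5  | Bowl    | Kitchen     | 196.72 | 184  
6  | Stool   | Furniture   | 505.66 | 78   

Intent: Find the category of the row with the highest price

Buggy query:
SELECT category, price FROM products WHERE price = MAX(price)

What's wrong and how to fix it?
Bug: WHERE is evaluated per row; an aggregate over the whole table isn't defined there

Fix: Wrap MAX in a scalar subquery so WHERE compares against a single value

Corrected query:
SELECT category, price FROM products WHERE price = (SELECT MAX(price) FROM products)

Result:
category | price 
---------+-------
Kitchen  | 559.94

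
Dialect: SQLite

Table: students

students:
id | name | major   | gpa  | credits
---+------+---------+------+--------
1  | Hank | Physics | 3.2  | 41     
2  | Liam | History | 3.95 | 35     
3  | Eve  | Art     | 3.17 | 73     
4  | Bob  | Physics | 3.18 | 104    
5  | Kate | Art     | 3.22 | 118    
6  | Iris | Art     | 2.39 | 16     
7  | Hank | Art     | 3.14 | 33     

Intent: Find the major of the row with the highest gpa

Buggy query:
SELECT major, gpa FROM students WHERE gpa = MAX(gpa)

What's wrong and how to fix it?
Bug: MAX(gpa) is an aggregate and cannot be used directly in WHERE

Fix: Use a subquery: WHERE gpa = (SELECT MAX(gpa) FROM students)

Corrected query:
SELECT major, gpa FROM students WHERE gpa = (SELECT MAX(gpa) FROM students)

Result:
major   | gpa 
--------+-----
History | 3.95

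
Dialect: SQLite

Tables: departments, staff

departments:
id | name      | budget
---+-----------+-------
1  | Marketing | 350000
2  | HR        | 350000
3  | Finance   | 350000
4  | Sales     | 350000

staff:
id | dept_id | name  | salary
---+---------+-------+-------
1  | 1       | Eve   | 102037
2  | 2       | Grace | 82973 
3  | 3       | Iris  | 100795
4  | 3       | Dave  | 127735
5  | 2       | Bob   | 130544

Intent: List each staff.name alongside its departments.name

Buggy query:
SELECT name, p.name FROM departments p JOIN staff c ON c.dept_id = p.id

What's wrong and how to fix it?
Bug: 'name' exists in both joined tables, so the database can't tell which one is meant

Fix: Prefix ambiguous columns with the table alias

Corrected query:
SELECT c.name, p.name FROM departments p JOIN staff c ON c.dept_id = p.id

Result:
name  | name     
------+----------
Eve   | Marketing
Grace | HR       
Iris  | Finance  
Dave  | Finance  
Bob   | HR       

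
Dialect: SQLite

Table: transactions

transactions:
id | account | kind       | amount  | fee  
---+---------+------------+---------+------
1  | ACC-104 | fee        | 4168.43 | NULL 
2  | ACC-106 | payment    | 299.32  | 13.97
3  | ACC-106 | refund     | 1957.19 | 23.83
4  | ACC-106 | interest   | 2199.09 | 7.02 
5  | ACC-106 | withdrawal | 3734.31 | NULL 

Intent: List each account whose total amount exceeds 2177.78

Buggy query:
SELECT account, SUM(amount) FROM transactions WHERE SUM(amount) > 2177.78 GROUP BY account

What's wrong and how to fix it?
Bug: WHERE runs before GROUP BY, so aggregates aren't available there

Fix: Move the aggregate condition to a HAVING clause

Corrected query:
SELECT account, SUM(amount) FROM transactions GROUP BY account HAVING SUM(amount) > 2177.78

Result:
account | SUM(amount)
--------+------------
ACC-104 | 4168.43    
ACC-106 | 8189.91    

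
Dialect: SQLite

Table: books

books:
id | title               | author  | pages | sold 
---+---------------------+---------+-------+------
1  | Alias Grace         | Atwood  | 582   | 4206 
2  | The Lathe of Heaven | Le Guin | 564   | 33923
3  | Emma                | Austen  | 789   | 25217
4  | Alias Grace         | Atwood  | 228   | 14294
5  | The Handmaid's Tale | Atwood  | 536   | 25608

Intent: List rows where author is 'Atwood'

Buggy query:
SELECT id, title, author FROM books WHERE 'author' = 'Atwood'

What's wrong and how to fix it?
Bug: 'author' in single quotes is a string literal, not the column; the comparison is literal-vs-literal and never true

Fix: Reference the column as author without single quotes

Corrected query:
SELECT id, title, author FROM books WHERE author = 'Atwood'

Result:
id | title               | author
---+---------------------+-------
1  | Alias Grace         | Atwood
4  | Alias Grace         | Atwood
5  | The Handmaid's Tale | Atwood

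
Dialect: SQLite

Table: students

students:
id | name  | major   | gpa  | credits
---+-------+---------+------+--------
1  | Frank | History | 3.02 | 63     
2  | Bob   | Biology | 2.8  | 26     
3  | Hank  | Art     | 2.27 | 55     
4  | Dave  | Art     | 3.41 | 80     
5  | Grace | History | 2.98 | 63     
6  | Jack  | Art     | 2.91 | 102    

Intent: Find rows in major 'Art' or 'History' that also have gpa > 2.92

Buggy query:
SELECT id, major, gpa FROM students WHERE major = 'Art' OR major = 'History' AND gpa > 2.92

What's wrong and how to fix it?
Bug: Without parentheses, AND is evaluated before OR, so the gpa filter only applies to the 'History' branch

Fix: Group the OR with parentheses (or use IN), then AND the threshold

Corrected query:
SELECT id, major, gpa FROM students WHERE (major = 'Art' OR major = 'History') AND gpa > 2.92

Result:
id | major   | gpa 
---+---------+-----
1  | History | 3.02
4  | Art     | 3.41
5  | History | 2.98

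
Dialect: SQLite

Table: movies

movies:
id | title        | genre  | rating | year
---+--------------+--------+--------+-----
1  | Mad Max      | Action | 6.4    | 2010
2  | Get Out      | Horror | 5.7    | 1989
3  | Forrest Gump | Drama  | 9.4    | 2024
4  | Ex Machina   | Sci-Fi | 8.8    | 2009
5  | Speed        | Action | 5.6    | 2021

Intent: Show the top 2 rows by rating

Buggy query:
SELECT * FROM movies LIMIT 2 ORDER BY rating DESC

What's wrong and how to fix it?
Bug: ORDER BY cannot follow LIMIT; LIMIT is the final clause

Fix: Swap the clauses: ORDER BY first, then LIMIT

Corrected query:
SELECT * FROM movies ORDER BY rating DESC LIMIT 2

Result:
id | title        | genre  | rating | year
---+--------------+--------+--------+-----
3  | Forrest Gump | Drama  | 9.4    | 2024
4  | Ex Machina   | Sci-Fi | 8.8    | 2009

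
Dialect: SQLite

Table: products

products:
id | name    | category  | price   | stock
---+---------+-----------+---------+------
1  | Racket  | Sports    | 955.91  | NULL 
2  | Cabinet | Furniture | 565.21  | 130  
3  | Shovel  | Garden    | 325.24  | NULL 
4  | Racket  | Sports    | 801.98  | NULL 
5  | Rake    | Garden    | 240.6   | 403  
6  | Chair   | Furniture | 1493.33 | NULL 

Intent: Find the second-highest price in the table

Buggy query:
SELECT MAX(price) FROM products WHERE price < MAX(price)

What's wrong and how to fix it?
Bug: MAX(price) on the right of the comparison is an aggregate-in-WHERE error

Fix: Put the inner MAX in a scalar subquery

Corrected query:
SELECT MAX(price) FROM products WHERE price < (SELECT MAX(price) FROM products)

Result:
MAX(price)
----------
955.91    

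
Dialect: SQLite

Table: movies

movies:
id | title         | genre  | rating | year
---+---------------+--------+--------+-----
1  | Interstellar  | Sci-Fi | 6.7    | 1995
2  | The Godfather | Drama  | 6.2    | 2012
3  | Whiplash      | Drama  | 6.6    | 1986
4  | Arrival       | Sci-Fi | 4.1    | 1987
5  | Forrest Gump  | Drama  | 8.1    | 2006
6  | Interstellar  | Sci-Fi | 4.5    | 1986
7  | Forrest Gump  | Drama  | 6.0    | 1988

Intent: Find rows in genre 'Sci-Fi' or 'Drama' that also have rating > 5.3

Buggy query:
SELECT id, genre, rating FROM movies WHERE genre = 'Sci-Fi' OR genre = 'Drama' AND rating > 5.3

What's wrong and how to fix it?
Bug: AND binds tighter than OR, so this parses as genre = 'Sci-Fi' OR (genre = 'Drama' AND rating > 5.3)

Fix: Group the OR with parentheses (or use IN), then AND the threshold

Corrected query:
SELECT id, genre, rating FROM movies WHERE (genre = 'Sci-Fi' OR genre = 'Drama') AND rating > 5.3

Result:
id | genre  | rating
---+--------+-------
1  | Sci-Fi | 6.7   
2  | Drama  | 6.2   
3  | Drama  | 6.6   
5  | Drama  | 8.1   
7  | Drama  | 6     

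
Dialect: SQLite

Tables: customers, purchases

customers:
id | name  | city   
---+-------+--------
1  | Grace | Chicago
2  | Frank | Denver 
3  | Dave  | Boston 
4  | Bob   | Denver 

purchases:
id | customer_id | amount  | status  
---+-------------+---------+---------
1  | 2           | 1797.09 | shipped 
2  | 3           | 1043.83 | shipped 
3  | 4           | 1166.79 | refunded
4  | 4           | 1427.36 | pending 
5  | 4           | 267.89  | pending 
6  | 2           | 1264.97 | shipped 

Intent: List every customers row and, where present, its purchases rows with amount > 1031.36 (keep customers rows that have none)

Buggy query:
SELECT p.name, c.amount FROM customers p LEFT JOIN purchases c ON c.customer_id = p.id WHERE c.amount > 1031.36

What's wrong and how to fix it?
Bug: Filtering c.amount in WHERE discards the NULL rows produced by LEFT JOIN, turning it into an inner join

Fix: Put 'c.amount > 1031.36' in the JOIN's ON clause instead of WHERE

Corrected query:
SELECT p.name, c.amount FROM customers p LEFT JOIN purchases c ON c.customer_id = p.id AND c.amount > 1031.36

Result:
name  | amount 
------+--------
Grace | NULL   
Frank | 1264.97
Frank | 1797.09
Dave  | 1043.83
Bob   | 1166.79
Bob   | 1427.36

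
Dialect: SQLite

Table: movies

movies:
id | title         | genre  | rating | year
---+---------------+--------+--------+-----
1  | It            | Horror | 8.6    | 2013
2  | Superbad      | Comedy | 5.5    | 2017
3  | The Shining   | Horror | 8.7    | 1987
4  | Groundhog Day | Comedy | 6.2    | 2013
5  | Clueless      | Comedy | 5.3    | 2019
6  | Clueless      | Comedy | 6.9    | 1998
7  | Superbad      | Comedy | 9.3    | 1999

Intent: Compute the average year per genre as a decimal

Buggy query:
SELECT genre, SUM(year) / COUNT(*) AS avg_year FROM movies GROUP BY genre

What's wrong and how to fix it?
Bug: SUM(year) and COUNT(*) are both integers; the division truncates the fractional part

Fix: Multiply by 1.0 (or CAST to REAL) to force floating-point division

Corrected query:
SELECT genre, SUM(year) * 1.0 / COUNT(*) AS avg_year FROM movies GROUP BY genre

Result:
genre  | avg_year
-------+---------
Comedy | 2009.2  
Horror | 2000    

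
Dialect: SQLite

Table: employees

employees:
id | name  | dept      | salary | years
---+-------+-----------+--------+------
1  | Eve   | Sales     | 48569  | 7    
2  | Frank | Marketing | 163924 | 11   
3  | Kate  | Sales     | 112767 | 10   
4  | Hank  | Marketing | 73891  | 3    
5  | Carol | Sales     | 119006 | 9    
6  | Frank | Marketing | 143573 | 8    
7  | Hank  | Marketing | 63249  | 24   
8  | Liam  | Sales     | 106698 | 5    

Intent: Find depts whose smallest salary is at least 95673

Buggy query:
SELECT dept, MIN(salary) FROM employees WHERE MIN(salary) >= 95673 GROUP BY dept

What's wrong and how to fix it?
Bug: MIN() in WHERE is a misuse of aggregate

Fix: Use HAVING for the per-group MIN condition

Corrected query:
SELECT dept, MIN(salary) FROM employees GROUP BY dept HAVING MIN(salary) >= 95673

Result:
(no rows)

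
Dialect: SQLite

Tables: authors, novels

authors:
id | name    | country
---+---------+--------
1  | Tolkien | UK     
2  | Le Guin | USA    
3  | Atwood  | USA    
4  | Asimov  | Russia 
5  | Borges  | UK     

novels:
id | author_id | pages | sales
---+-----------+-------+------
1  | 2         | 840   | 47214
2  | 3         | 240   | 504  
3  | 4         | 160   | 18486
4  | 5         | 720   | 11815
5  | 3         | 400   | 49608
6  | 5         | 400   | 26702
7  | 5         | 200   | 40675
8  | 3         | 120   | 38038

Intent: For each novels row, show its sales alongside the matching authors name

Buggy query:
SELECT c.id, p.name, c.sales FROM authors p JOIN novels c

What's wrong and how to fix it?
Bug: JOIN with no ON clause produces a cartesian product; every novels row pairs with every authors row

Fix: Add ON c.author_id = p.id to the JOIN

Corrected query:
SELECT c.id, p.name, c.sales FROM authors p JOIN novels c ON c.author_id = p.id

Result:
id | name    | sales
---+---------+------
1  | Le Guin | 47214
2  | Atwood  | 504  
3  | Asimov  | 18486
4  | Borges  | 11815
5  | Atwood  | 49608
6  | Borges  | 26702
7  | Borges  | 40675
8  | Atwood  | 38038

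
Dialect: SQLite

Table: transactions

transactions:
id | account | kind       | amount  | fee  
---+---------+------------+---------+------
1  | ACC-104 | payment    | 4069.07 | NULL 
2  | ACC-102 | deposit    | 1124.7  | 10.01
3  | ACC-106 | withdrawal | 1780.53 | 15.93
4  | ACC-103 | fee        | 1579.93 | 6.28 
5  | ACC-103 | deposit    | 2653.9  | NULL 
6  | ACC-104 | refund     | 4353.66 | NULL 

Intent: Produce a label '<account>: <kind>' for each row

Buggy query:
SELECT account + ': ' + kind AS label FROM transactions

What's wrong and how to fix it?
Bug: SQLite uses || for string concatenation; + coerces text to numbers (yielding 0)

Fix: Replace + with || to concatenate text

Corrected query:
SELECT account || ': ' || kind AS label FROM transactions

Result:
label              
-------------------
ACC-104: payment   
ACC-102: deposit   
ACC-106: withdrawal
ACC-103: fee       
ACC-103: deposit   
ACC-104: refund    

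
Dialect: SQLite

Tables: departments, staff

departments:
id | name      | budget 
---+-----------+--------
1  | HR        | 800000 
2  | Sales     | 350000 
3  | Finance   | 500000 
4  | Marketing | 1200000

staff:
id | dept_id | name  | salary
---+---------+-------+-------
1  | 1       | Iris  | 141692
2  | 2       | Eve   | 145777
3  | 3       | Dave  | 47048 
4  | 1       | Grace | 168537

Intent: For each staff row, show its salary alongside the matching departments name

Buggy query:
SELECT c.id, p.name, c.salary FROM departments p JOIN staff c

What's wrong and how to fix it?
Bug: Missing join condition: each staff row is matched to all departments rows instead of just its own

Fix: Specify the join condition linking the foreign key to the parent id

Corrected query:
SELECT c.id, p.name, c.salary FROM departments p JOIN staff c ON c.dept_id = p.id

Result:
id | name    | salary
---+---------+-------
1  | HR      | 141692
2  | Sales   | 145777
3  | Finance | 47048 
4  | HR      | 168537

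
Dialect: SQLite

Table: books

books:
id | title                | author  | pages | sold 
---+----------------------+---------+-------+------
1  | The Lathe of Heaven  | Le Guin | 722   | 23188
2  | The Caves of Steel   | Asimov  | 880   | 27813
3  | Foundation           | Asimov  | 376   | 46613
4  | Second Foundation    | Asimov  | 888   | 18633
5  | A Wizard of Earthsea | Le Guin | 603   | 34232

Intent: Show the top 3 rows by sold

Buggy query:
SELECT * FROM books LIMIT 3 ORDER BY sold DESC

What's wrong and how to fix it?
Bug: ORDER BY cannot follow LIMIT; LIMIT is the final clause

Fix: Swap the clauses: ORDER BY first, then LIMIT

Corrected query:
SELECT * FROM books ORDER BY sold DESC LIMIT 3

Result:
id | title                | author  | pages | sold 
---+----------------------+---------+-------+------
3  | Foundation           | Asimov  | 376   | 46613
5  | A Wizard of Earthsea | Le Guin | 603   | 34232
2  | The Caves of Steel   | Asimov  | 880   | 27813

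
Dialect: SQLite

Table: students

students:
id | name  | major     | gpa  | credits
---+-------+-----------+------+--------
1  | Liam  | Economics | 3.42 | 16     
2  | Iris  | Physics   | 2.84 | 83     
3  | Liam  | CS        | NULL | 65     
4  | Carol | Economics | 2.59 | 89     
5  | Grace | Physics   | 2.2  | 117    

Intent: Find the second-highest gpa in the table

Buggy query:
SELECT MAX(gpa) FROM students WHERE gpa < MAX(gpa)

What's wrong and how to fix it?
Bug: The inner MAX is an aggregate inside WHERE, which is not allowed

Fix: Compute the overall MAX in a subquery, then take MAX of rows below it

Corrected query:
SELECT MAX(gpa) FROM students WHERE gpa < (SELECT MAX(gpa) FROM students)

Result:
MAX(gpa)
--------
2.84    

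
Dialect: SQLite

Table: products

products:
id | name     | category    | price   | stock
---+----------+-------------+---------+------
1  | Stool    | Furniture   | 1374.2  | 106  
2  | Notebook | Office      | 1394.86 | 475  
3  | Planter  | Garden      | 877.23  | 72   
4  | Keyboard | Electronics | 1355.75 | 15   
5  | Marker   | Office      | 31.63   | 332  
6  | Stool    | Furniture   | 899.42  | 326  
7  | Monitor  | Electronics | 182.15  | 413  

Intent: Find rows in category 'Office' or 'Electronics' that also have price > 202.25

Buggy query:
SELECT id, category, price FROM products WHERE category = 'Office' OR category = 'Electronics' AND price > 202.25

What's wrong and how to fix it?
Bug: AND binds tighter than OR, so this parses as category = 'Office' OR (category = 'Electronics' AND price > 202.25)

Fix: Add parentheses around the OR so the AND applies to both alternatives

Corrected query:
SELECT id, category, price FROM products WHERE (category = 'Office' OR category = 'Electronics') AND price > 202.25

Result:
id | category    | price  
---+-------------+--------
2  | Office      | 1394.86
4  | Electronics | 1355.75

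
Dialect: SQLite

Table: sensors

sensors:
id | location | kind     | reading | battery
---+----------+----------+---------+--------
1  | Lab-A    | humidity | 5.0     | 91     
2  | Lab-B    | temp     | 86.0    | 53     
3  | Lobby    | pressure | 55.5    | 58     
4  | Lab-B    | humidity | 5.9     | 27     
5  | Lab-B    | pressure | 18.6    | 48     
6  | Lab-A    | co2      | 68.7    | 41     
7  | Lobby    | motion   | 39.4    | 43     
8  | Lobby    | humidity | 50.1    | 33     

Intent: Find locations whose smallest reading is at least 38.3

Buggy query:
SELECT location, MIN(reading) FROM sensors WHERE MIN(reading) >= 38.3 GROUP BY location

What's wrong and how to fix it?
Bug: MIN() in WHERE is a misuse of aggregate

Fix: Use HAVING for the per-group MIN condition

Corrected query:
SELECT location, MIN(reading) FROM sensors GROUP BY location HAVING MIN(reading) >= 38.3

Result:
location | MIN(reading)
---------+-------------
Lobby    | 39.4        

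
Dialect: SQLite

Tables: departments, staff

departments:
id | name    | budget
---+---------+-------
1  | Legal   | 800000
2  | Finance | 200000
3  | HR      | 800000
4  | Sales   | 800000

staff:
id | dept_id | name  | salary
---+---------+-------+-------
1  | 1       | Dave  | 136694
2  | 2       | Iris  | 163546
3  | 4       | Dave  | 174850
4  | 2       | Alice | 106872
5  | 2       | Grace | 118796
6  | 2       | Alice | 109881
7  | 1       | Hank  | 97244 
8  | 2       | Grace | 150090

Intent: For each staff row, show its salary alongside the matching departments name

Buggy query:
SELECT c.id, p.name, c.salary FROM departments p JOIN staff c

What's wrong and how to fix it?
Bug: JOIN with no ON clause produces a cartesian product; every staff row pairs with every departments row

Fix: Specify the join condition linking the foreign key to the parent id

Corrected query:
SELECT c.id, p.name, c.salary FROM departments p JOIN staff c ON c.dept_id = p.id

Result:
id | name    | salary
---+---------+-------
1  | Legal   | 136694
2  | Finance | 163546
3  | Sales   | 174850
4  | Finance | 106872
5  | Finance | 118796
6  | Finance | 109881
7  | Legal   | 97244 
8  | Finance | 150090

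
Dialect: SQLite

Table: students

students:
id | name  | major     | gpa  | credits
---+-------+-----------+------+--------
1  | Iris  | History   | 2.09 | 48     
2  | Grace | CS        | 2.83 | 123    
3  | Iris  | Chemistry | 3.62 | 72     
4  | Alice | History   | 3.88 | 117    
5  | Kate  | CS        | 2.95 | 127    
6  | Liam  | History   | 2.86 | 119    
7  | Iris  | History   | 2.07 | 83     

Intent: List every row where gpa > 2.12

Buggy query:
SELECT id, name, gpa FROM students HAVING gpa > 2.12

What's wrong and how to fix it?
Bug: This is a non-aggregate query (no GROUP BY, no aggregates), so in SQLite the HAVING clause is invalid here; a row-level condition belongs in WHERE

Fix: Replace HAVING with WHERE since the condition applies to individual rows

Corrected query:
SELECT id, name, gpa FROM students WHERE gpa > 2.12

Result:
id | name  | gpa 
---+-------+-----
2  | Grace | 2.83
3  | Iris  | 3.62
4  | Alice | 3.88
5  | Kate  | 2.95
6  | Liam  | 2.86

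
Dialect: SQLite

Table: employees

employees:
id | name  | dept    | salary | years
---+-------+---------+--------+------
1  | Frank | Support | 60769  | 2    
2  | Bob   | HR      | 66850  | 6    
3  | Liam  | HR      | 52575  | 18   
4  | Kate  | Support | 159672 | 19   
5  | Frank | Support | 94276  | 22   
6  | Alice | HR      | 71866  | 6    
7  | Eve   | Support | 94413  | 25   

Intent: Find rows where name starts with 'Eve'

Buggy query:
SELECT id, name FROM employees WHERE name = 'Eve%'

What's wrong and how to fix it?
Bug: '=' compares the literal string including the % character; pattern matching needs LIKE

Fix: Replace '=' with LIKE so 'Eve%' is treated as a pattern

Corrected query:
SELECT id, name FROM employees WHERE name LIKE 'Eve%'

Result:
id | name
---+-----
7  | Eve 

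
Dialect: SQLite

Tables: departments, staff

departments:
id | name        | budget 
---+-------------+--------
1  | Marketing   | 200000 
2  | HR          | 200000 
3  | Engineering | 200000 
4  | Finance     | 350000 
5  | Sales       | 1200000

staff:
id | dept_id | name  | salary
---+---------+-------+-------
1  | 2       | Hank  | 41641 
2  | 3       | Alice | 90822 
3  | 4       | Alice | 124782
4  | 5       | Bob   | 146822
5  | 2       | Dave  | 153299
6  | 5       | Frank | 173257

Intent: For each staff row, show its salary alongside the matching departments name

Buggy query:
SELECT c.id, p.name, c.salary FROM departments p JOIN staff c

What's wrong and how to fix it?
Bug: Missing join condition: each staff row is matched to all departments rows instead of just its own

Fix: Specify the join condition linking the foreign key to the parent id

Corrected query:
SELECT c.id, p.name, c.salary FROM departments p JOIN staff c ON c.dept_id = p.id

Result:
id | name        | salary
---+-------------+-------
1  | HR          | 41641 
2  | Engineering | 90822 
3  | Finance     | 124782
4  | Sales       | 146822
5  | HR          | 153299
6  | Sales       | 173257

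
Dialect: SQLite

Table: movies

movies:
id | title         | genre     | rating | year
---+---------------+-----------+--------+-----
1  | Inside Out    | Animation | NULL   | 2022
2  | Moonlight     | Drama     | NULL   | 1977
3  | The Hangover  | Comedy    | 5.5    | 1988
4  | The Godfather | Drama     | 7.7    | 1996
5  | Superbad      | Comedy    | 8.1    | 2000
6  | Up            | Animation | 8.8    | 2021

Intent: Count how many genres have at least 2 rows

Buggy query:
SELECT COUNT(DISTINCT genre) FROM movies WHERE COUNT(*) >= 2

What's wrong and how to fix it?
Bug: COUNT(*) cannot appear in WHERE; the per-group count doesn't exist yet

Fix: Group first with HAVING COUNT(*) >= 2, then COUNT the resulting groups

Corrected query:
SELECT COUNT(*) FROM (SELECT genre FROM movies GROUP BY genre HAVING COUNT(*) >= 2)

Result:
COUNT(*)
--------
3       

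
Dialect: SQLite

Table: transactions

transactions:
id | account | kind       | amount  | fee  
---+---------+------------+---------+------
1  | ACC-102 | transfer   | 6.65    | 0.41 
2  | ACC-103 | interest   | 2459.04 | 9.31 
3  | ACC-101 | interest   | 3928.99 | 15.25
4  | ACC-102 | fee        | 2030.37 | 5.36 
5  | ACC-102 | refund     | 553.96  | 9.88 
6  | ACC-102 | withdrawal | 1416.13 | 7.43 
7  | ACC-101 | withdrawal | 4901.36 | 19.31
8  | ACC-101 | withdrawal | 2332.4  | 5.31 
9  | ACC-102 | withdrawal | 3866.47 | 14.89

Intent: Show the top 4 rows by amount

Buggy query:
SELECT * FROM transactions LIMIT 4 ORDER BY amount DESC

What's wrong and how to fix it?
Bug: LIMIT must come after ORDER BY

Fix: Sort with ORDER BY, then apply LIMIT

Corrected query:
SELECT * FROM transactions ORDER BY amount DESC LIMIT 4

Result:
id | account | kind       | amount  | fee  
---+---------+------------+---------+------
7  | ACC-101 | withdrawal | 4901.36 | 19.31
3  | ACC-101 | interest   | 3928.99 | 15.25
9  | ACC-102 | withdrawal | 3866.47 | 14.89
2  | ACC-103 | interest   | 2459.04 | 9.31 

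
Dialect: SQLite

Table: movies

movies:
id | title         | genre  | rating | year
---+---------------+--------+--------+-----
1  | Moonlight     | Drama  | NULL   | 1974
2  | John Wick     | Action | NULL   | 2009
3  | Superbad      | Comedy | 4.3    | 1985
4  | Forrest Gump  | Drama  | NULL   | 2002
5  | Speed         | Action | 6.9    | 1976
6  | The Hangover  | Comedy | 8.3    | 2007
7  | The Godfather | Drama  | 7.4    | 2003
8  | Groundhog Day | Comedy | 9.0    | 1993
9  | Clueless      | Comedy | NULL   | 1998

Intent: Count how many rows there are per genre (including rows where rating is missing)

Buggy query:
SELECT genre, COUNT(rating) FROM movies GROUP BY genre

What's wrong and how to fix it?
Bug: COUNT(column) counts non-NULL values only; rows with NULL rating aren't counted

Fix: Use COUNT(*) to count all rows regardless of NULL

Corrected query:
SELECT genre, COUNT(*) FROM movies GROUP BY genre

Result:
genre  | COUNT(*)
-------+---------
Action | 2       
Comedy | 4       
Drama  | 3       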